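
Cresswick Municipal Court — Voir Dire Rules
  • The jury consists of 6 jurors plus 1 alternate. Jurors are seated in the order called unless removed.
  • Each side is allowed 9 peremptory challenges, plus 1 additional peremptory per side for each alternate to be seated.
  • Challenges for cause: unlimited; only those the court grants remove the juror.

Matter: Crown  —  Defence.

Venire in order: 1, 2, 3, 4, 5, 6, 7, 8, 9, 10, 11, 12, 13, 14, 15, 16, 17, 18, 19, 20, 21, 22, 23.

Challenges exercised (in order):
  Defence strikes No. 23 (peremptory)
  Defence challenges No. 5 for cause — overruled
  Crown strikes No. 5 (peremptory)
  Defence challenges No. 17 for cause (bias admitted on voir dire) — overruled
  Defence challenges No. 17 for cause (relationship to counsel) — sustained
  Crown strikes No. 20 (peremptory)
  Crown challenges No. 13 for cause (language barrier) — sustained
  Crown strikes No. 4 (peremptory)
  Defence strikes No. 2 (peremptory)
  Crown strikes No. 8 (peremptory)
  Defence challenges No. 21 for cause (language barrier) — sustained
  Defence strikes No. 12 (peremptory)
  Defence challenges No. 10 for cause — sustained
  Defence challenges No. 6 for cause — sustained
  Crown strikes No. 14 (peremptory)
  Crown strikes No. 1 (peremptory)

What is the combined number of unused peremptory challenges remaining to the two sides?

Crown allotment: 9 base + 1 × 1 alternate = 10. Defence allotment: 9 base + 1 × 1 alternate = 10.
Crown peremptories used: #5, #20, #4, #8, #14, #1 — 6 (the for-cause on #13 doesn't count).
Defence peremptories used: #23, #2, #12 — 3 (for-cause on #5, #17, #17, #21, #10, #6 don't count).
Remaining: (10 − 6) + (10 − 3) = 11.

11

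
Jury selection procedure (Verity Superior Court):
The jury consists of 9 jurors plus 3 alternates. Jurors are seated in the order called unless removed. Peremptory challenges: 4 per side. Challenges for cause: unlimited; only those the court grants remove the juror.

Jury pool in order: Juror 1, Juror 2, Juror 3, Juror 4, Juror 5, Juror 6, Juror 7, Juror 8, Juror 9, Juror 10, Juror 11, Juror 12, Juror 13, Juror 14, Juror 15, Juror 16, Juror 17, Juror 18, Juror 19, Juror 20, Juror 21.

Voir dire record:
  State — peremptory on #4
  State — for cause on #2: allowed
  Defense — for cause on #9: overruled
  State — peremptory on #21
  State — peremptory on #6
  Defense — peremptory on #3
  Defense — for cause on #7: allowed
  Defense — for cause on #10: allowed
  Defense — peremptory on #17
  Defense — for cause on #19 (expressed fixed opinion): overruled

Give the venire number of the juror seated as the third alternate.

Removed: #2, #3, #4, #6, #7, #10, #17, #21. (#9, #19 stay — for-cause denied.)
Seating in order: seats 1–9 → #1, #5, #8, #9, #11, #12, #13, #14, #15; alternates → #16, #18, #19.
So alternate 3 is #19.

19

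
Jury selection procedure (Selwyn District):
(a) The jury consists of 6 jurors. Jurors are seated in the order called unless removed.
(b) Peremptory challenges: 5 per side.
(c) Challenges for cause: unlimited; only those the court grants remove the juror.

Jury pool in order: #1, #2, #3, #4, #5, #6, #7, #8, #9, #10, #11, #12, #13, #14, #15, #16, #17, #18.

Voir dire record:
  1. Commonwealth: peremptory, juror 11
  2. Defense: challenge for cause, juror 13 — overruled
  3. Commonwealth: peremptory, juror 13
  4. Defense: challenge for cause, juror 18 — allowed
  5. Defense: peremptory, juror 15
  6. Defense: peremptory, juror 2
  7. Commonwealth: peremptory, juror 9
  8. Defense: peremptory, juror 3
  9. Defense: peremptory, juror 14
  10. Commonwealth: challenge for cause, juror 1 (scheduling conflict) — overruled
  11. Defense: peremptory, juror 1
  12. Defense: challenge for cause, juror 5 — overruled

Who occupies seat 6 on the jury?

Removed: #1, #2, #3, #9, #11, #13, #14, #15, #18. (#5 stays — for-cause denied.)
Seating in order: seats 1–6 → #4, #5, #6, #7, #8, #10.
So seat 6 is #10.

10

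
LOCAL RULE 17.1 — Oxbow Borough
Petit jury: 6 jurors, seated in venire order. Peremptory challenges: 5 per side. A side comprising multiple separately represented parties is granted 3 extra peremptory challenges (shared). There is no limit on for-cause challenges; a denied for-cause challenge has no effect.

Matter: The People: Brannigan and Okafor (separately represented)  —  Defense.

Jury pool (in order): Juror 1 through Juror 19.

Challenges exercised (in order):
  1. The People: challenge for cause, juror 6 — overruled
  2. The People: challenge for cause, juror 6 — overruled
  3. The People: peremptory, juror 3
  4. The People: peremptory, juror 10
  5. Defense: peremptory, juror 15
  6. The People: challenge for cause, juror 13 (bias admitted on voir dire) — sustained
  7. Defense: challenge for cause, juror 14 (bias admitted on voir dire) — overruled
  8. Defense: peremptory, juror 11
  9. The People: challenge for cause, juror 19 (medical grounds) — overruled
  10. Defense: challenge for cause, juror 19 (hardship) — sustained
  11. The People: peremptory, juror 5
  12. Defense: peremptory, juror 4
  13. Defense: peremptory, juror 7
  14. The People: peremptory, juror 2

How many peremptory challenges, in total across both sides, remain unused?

5

The People allotment: 5 base + 3 multi-party = 8. Defense allotment: 5.
The People peremptories used: #3, #10, #5, #2 — 4 (for-cause on #6, #6, #13, #19 don't count).
Defense peremptories used: #15, #11, #4, #7 — 4 (for-cause on #14, #19 don't count).
Remaining: (8 − 4) + (5 − 4) = 5.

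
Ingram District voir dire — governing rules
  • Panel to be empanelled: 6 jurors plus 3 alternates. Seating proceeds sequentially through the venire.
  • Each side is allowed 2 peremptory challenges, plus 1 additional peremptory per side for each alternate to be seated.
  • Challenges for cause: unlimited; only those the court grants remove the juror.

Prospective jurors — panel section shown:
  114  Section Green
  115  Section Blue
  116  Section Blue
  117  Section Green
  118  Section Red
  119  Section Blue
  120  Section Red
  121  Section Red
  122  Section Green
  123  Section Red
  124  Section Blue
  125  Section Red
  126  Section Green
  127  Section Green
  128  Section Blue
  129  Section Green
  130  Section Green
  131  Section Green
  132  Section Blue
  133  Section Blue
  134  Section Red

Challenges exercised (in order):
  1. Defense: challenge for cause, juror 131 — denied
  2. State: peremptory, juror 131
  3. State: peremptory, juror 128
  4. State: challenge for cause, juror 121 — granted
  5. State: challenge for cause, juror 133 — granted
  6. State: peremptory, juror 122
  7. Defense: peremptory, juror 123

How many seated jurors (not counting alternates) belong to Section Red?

Removed: #121, #122, #123, #128, #131, #133.
Seated jurors 1–6: #114, #115, #116, #117, #118, #119 (alternates #120, #124, #125 not counted).
Of those, in Section Red: #118 → 1.

1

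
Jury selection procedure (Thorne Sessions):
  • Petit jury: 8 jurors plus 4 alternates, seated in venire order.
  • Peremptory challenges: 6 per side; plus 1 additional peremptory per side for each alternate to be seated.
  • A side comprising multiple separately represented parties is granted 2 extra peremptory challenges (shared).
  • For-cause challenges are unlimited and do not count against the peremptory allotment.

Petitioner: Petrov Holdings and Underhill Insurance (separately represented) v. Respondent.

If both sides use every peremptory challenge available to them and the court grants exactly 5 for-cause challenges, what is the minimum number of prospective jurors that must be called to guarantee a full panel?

Seats to fill: 8 + 4 alternates = 12.
Peremptories — Petitioner: 6 + 1×4 + 2 = 12; Respondent: 6 + 1×4 = 10; total 22.
For-cause removals: 5.
Minimum venire: 12 + 22 + 5 = 39.

39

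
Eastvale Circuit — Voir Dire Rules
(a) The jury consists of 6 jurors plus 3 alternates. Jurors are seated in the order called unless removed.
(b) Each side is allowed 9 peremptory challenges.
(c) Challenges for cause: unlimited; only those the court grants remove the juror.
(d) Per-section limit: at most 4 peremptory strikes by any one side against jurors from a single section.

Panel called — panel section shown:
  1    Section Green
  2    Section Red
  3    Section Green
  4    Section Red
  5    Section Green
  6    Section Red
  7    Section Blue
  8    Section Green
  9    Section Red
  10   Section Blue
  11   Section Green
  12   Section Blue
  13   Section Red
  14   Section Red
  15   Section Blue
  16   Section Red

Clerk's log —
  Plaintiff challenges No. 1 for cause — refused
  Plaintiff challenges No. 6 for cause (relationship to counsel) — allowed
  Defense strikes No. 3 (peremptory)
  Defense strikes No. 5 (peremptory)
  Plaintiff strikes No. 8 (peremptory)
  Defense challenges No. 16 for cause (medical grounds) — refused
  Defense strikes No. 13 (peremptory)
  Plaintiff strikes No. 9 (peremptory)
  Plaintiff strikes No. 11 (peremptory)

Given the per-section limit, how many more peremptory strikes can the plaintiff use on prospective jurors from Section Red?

Plaintiff peremptories so far: #8, #9, #11 — 3 of 9 used, 6 left overall.
Against Section Red: #9 — 1 used; per-section cap 4 leaves 3.
Binding limit: min(6, 3) = 3.

3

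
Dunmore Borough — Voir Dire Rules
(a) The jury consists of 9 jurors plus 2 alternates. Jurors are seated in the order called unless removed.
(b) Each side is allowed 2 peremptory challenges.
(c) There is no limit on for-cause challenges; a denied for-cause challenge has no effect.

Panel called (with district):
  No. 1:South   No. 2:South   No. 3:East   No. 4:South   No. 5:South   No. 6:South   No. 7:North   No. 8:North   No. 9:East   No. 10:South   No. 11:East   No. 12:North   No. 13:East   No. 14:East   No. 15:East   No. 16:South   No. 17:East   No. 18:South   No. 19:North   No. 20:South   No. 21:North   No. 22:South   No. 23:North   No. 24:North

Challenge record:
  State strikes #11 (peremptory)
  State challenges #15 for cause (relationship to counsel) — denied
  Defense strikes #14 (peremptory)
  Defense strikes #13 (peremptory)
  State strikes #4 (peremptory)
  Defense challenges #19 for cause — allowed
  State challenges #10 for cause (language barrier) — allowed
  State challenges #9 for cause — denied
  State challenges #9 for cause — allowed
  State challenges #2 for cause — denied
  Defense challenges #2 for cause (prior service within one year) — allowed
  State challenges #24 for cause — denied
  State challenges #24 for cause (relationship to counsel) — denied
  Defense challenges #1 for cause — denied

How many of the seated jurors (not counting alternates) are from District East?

2

Removed: #2, #4, #9, #10, #11, #13, #14, #19.
Seated jurors 1–9: #1, #3, #5, #6, #7, #8, #12, #15, #16 (alternates #17, #18 not counted).
Of those, in District East: #3, #15 → 2.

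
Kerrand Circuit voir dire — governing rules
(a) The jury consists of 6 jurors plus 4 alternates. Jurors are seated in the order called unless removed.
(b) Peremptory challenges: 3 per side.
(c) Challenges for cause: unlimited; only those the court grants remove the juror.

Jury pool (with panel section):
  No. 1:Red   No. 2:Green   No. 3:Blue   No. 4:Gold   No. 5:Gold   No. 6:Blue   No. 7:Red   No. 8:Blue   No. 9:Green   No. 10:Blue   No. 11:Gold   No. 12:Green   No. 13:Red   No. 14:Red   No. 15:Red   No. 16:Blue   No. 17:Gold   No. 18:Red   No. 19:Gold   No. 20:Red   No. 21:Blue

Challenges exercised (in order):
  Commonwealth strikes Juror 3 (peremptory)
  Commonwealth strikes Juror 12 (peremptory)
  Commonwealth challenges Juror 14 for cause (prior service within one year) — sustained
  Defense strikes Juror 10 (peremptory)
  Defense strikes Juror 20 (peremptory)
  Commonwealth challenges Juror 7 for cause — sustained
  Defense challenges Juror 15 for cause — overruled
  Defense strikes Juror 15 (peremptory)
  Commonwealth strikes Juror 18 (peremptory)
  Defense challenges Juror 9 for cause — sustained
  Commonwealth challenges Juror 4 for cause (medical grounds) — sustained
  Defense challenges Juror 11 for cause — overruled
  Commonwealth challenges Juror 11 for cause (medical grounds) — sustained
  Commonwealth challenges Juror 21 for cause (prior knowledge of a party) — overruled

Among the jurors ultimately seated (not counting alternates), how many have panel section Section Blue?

2

Removed: #3, #4, #7, #9, #10, #11, #12, #14, #15, #18, #20.
Seated jurors 1–6: #1, #2, #5, #6, #8, #13 (alternates #16, #17, #19, #21 not counted).
Of those, in Section Blue: #6, #8 → 2.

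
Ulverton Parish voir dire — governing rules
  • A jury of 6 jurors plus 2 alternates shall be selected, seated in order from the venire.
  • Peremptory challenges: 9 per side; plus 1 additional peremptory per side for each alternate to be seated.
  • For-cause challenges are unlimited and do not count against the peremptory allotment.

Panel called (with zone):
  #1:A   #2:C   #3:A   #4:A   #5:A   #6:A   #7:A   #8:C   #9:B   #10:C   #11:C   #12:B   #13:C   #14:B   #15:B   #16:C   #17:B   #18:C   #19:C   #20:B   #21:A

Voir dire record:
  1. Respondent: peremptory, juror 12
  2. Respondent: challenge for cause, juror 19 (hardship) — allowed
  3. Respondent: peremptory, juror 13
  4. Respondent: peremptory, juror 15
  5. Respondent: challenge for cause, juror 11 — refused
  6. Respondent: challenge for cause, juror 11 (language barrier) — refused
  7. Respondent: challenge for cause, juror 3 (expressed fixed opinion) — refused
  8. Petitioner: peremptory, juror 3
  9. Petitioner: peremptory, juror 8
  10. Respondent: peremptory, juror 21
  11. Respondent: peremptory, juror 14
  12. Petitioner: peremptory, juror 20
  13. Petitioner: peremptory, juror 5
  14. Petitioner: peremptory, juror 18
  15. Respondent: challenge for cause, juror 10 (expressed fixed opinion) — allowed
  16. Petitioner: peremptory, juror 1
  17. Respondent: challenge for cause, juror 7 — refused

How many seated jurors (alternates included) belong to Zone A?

Removed: #1, #3, #5, #8, #10, #12, #13, #14, #15, #18, #19, #20, #21.
Seated (8 incl. alternates): #2, #4, #6, #7, #9, #11, #16, #17.
Of those, in Zone A: #4, #6, #7 → 3.

3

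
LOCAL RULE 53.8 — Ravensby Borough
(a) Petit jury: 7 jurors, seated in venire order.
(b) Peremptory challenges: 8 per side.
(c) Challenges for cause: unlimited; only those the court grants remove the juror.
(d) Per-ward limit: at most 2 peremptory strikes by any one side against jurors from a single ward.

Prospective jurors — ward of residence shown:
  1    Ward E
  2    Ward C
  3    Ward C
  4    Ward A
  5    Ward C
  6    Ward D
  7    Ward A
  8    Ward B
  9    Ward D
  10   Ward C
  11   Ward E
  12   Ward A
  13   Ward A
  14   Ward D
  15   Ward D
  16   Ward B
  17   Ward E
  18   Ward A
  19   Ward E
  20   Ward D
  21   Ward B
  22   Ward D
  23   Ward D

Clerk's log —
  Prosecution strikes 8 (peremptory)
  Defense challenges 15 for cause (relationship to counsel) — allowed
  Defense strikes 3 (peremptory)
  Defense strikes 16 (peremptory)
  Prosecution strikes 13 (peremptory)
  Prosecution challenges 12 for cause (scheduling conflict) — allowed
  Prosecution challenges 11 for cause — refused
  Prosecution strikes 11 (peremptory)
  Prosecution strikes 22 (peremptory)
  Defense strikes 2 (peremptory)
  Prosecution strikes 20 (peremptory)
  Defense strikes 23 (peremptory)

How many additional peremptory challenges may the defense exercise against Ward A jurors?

Defense peremptories so far: #3, #16, #2, #23 — 4 of 8 used, 4 left overall.
Against Ward A: none yet — per-ward cap 2 leaves 2.
Binding limit: min(4, 2) = 2.

2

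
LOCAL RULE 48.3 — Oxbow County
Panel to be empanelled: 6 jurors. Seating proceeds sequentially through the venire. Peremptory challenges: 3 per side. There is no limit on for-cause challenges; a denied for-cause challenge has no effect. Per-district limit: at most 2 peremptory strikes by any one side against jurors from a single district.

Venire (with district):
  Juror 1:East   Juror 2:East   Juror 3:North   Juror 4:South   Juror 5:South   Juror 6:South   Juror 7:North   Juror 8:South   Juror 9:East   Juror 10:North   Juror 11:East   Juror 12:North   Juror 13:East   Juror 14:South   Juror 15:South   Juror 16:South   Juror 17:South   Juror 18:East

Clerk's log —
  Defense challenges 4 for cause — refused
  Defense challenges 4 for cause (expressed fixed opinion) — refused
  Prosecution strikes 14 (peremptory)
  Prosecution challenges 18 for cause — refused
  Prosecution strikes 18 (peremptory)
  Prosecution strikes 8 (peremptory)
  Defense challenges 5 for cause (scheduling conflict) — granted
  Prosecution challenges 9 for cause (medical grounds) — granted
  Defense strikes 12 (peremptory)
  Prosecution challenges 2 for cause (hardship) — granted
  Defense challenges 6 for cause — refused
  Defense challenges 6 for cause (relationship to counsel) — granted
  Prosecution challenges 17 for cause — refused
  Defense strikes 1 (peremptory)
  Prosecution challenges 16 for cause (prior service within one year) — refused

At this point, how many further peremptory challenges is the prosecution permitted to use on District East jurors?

0

Prosecution peremptories so far: #14, #18, #8 — 3 of 3 used, 0 left overall.
Against District East: #18 — 1 used; per-district cap 2 leaves 1.
Binding limit: min(0, 1) = 0.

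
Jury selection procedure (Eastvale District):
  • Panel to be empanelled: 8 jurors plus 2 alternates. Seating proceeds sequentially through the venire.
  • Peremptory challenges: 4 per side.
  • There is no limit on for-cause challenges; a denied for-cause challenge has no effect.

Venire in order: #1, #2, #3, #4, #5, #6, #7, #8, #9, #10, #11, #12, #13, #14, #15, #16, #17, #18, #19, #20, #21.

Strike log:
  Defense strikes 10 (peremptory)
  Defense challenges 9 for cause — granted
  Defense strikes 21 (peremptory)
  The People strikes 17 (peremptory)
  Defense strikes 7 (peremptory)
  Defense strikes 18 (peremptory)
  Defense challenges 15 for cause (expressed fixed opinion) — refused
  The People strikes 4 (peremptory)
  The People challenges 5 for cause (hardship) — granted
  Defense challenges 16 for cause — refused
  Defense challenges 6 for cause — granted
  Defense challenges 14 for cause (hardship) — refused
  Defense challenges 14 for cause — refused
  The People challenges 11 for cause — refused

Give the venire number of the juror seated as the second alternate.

16

Removed: #4, #5, #6, #7, #9, #10, #17, #18, #21. (#11, #14, #15, #16 stay — for-cause denied.)
Filling seats in venire order through position 10: #1, #2, #3, #8, #11, #12, #13, #14, #15, #16.
So alternate 2 is #16.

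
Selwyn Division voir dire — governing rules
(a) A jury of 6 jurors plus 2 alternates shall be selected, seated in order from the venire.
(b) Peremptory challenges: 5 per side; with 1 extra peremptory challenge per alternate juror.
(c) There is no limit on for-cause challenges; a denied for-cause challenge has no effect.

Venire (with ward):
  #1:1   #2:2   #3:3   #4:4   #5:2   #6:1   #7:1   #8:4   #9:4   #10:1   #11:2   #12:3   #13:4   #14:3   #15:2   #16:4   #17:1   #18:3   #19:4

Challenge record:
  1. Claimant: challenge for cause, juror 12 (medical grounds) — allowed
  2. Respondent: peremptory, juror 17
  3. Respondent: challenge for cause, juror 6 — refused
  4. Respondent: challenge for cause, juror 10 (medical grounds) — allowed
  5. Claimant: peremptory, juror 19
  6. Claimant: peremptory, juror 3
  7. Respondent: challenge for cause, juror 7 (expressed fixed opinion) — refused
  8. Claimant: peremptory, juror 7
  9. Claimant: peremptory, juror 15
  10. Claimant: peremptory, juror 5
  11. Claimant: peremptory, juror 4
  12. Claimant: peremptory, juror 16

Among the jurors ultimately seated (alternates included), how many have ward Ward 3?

1

Removed: #3, #4, #5, #7, #10, #12, #15, #16, #17, #19.
Seated (8 incl. alternates): #1, #2, #6, #8, #9, #11, #13, #14.
Of those, in Ward 3: #14 → 1.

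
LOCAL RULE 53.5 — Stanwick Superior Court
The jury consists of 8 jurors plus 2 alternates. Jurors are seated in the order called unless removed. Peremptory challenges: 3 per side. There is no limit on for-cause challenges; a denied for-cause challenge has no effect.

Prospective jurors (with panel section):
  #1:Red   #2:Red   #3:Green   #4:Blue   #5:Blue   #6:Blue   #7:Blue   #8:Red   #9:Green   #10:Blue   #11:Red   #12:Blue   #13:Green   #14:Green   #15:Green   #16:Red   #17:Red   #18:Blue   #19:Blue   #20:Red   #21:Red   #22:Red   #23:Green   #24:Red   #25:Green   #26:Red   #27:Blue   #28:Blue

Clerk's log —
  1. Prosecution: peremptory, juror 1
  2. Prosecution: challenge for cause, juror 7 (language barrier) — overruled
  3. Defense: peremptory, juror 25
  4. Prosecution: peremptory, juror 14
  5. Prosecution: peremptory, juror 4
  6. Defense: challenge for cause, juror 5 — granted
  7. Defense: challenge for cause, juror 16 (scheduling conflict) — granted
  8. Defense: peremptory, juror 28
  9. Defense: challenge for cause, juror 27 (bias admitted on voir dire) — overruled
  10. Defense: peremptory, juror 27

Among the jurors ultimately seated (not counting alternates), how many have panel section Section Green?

2

Removed: #1, #4, #5, #14, #16, #25, #27, #28.
Seated jurors 1–8: #2, #3, #6, #7, #8, #9, #10, #11 (alternates #12, #13 not counted).
Of those, in Section Green: #3, #9 → 2.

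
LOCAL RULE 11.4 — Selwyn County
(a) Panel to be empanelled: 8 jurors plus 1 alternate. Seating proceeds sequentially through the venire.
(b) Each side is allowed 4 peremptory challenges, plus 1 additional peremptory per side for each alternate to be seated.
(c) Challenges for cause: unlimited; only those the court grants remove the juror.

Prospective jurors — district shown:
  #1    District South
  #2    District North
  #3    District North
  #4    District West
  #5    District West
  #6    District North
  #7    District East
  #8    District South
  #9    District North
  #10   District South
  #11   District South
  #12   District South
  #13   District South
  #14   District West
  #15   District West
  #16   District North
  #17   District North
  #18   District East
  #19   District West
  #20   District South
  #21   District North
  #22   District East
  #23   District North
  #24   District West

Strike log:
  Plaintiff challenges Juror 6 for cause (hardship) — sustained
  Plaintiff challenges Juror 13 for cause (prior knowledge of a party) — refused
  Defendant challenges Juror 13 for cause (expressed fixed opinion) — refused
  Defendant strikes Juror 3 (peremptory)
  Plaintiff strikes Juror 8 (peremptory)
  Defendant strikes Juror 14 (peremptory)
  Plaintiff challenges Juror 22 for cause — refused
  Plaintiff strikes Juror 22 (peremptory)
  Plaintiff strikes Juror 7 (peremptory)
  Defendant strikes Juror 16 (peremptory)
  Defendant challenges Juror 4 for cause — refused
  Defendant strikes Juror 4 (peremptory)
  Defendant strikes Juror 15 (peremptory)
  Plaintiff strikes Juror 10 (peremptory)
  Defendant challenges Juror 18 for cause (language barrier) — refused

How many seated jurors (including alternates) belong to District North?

Removed: #3, #4, #6, #7, #8, #10, #14, #15, #16, #22.
Seated (9 incl. alternates): #1, #2, #5, #9, #11, #12, #13, #17, #18.
Of those, in District North: #2, #9, #17 → 3.

3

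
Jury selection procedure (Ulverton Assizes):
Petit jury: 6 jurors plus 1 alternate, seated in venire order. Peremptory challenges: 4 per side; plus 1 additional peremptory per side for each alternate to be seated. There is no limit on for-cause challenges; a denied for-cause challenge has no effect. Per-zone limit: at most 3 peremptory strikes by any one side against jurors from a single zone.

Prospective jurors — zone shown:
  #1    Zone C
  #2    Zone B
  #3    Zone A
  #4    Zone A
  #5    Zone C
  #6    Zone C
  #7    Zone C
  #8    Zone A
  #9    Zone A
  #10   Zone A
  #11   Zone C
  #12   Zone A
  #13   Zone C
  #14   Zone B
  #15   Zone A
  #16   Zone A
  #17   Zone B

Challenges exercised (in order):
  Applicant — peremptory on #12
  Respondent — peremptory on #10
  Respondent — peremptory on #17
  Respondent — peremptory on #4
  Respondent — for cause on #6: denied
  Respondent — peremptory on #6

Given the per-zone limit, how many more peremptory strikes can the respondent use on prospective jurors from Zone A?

Respondent peremptories so far: #10, #17, #4, #6 — 4 of 5 used, 1 left overall.
Against Zone A: #10, #4 — 2 used; per-zone cap 3 leaves 1.
Binding limit: min(1, 1) = 1.

1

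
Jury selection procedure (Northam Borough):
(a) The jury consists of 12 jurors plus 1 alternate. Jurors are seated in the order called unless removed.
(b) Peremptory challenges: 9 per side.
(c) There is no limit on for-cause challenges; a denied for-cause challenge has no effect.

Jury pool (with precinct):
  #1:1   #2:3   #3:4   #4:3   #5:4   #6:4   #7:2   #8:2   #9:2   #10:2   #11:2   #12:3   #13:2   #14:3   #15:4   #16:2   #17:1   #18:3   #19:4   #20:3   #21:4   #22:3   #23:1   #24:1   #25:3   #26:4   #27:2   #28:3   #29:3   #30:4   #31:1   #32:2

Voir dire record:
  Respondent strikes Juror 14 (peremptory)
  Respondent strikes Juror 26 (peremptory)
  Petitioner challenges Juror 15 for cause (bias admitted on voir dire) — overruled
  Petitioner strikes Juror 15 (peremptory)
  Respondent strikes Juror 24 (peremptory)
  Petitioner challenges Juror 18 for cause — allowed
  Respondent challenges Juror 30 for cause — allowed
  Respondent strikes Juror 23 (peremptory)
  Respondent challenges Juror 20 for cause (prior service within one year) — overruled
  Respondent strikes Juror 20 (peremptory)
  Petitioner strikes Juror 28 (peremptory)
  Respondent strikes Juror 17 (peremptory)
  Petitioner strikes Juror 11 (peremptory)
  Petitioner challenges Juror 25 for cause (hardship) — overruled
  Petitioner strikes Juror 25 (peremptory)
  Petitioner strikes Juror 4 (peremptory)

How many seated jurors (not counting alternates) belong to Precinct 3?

2

Removed: #4, #11, #14, #15, #17, #18, #20, #23, #24, #25, #26, #28, #30.
Seated jurors 1–12: #1, #2, #3, #5, #6, #7, #8, #9, #10, #12, #13, #16 (alternates #19 not counted).
Of those, in Precinct 3: #2, #12 → 2.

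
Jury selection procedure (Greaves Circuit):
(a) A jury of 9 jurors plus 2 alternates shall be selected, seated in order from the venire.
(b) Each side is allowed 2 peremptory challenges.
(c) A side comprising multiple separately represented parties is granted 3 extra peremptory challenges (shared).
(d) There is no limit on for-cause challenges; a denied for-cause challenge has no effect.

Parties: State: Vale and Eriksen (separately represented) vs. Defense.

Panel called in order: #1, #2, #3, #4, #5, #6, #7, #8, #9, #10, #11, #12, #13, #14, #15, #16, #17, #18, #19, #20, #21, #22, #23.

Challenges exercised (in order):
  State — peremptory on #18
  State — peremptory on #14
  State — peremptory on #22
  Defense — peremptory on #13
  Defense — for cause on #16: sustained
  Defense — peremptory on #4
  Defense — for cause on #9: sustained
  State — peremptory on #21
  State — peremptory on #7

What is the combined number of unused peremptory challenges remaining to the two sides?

0

State allotment: 2 base + 3 multi-party = 5. Defense allotment: 2.
State peremptories used: #18, #14, #22, #21, #7 — 5.
Defense peremptories used: #13, #4 — 2 (for-cause on #16, #9 don't count).
Remaining: (5 − 5) + (2 − 2) = 0.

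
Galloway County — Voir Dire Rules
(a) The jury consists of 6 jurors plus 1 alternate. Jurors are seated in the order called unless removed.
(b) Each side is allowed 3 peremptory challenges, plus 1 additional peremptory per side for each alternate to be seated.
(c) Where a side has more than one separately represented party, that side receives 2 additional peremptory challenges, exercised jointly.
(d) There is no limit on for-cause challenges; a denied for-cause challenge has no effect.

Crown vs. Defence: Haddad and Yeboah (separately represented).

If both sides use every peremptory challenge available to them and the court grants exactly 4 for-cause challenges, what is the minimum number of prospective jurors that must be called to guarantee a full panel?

Seats to fill: 6 + 1 alternates = 7.
Peremptories — Crown: 3 + 1×1 = 4; Defence: 3 + 1×1 + 2 = 6; total 10.
For-cause removals: 4.
Minimum venire: 7 + 10 + 4 = 21.

21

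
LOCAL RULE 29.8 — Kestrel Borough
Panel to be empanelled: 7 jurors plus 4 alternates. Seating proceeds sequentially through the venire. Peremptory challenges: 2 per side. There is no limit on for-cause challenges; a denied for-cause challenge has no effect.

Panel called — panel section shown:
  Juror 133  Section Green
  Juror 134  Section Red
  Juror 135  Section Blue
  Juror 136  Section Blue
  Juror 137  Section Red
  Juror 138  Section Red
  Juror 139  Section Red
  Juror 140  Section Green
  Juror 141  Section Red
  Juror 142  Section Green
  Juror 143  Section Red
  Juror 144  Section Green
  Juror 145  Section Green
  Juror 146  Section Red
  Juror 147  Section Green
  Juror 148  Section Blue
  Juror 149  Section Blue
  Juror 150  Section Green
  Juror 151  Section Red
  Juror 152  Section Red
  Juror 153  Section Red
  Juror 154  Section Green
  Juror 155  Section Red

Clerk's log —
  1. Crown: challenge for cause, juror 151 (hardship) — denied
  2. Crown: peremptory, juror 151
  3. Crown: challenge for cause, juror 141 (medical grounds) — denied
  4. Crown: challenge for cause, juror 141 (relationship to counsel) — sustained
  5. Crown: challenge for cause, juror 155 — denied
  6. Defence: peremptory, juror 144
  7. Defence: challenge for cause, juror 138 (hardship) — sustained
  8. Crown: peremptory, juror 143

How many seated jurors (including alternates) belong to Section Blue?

Removed: #138, #141, #143, #144, #151.
Seated (11 incl. alternates): #133, #134, #135, #136, #137, #139, #140, #142, #145, #146, #147.
Of those, in Section Blue: #135, #136 → 2.

2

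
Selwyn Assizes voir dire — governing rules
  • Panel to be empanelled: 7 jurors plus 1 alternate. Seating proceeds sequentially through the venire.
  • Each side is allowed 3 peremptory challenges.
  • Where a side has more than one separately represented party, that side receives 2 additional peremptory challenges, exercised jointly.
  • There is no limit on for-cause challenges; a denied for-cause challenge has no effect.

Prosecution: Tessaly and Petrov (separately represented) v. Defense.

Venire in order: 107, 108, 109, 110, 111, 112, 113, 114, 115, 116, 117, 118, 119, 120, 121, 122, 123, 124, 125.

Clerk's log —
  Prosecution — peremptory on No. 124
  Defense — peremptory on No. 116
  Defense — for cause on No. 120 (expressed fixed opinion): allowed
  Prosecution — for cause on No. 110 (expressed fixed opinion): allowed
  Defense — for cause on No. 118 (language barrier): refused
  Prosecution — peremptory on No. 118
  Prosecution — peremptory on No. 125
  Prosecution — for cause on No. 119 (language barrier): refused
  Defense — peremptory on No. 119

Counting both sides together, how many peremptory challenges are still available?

Prosecution allotment: 3 base + 2 multi-party = 5. Defense allotment: 3.
Prosecution peremptories used: #124, #118, #125 — 3 (for-cause on #110, #119 don't count).
Defense peremptories used: #116, #119 — 2 (for-cause on #120, #118 don't count).
Remaining: (5 − 3) + (3 − 2) = 3.

3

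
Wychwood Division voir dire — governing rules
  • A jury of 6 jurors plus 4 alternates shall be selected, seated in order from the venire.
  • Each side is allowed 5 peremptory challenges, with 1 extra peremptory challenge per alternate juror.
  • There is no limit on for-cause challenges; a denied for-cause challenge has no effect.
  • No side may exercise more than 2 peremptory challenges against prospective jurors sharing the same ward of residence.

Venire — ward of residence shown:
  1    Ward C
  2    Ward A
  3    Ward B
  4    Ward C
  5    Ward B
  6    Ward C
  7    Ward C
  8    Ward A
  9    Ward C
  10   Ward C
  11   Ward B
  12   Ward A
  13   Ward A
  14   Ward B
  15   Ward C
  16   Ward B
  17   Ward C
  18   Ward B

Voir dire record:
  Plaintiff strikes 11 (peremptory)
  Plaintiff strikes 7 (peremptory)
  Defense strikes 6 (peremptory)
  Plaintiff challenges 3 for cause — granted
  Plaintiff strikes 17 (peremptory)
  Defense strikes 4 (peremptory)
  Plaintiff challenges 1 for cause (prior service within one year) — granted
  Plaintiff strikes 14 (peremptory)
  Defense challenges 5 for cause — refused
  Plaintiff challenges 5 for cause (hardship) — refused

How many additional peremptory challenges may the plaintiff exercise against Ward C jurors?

0

Plaintiff peremptories so far: #11, #7, #17, #14 — 4 of 9 used, 5 left overall.
Against Ward C: #7, #17 — 2 used; per-ward cap 2 leaves 0.
Binding limit: min(5, 0) = 0.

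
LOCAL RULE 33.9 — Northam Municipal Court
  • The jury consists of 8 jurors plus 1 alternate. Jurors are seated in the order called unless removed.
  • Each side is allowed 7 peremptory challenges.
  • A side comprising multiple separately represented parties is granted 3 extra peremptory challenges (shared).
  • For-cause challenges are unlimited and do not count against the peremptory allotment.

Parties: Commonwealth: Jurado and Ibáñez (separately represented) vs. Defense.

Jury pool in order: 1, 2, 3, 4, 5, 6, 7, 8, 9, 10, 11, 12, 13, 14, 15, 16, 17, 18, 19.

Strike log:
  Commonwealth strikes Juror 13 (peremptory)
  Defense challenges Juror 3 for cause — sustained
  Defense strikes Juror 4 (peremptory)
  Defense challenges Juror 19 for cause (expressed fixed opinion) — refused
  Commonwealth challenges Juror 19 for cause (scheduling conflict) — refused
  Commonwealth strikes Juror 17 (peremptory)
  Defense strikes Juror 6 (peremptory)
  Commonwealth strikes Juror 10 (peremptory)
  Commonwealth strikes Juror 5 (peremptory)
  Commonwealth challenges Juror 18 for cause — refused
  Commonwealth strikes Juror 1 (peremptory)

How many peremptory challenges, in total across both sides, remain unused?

10

Commonwealth allotment: 7 base + 3 multi-party = 10. Defense allotment: 7.
Commonwealth peremptories used: #13, #17, #10, #5, #1 — 5 (for-cause on #19, #18 don't count).
Defense peremptories used: #4, #6 — 2 (for-cause on #3, #19 don't count).
Remaining: (10 − 5) + (7 − 2) = 10.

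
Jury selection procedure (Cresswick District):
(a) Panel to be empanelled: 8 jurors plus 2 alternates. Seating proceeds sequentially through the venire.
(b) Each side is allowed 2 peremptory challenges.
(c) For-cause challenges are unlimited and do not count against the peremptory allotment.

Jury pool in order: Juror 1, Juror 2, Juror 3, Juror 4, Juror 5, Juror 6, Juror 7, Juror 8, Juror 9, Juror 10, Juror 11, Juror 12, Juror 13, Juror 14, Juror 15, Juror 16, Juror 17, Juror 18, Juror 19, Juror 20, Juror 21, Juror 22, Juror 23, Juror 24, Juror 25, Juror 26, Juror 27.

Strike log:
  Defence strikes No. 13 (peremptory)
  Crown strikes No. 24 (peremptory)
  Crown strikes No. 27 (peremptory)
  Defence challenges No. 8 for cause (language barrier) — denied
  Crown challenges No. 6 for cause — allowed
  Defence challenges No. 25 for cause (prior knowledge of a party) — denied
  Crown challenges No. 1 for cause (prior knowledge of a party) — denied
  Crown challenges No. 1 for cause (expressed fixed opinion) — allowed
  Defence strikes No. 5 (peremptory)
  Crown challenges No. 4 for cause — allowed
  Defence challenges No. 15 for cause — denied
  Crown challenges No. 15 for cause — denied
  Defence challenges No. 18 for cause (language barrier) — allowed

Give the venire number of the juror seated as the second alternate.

Removed: #1, #4, #5, #6, #13, #18, #24, #27. (#8, #15, #25 stay — for-cause denied.)
Seating in order: seats 1–8 → #2, #3, #7, #8, #9, #10, #11, #12; alternates → #14, #15.
So alternate 2 is #15.

15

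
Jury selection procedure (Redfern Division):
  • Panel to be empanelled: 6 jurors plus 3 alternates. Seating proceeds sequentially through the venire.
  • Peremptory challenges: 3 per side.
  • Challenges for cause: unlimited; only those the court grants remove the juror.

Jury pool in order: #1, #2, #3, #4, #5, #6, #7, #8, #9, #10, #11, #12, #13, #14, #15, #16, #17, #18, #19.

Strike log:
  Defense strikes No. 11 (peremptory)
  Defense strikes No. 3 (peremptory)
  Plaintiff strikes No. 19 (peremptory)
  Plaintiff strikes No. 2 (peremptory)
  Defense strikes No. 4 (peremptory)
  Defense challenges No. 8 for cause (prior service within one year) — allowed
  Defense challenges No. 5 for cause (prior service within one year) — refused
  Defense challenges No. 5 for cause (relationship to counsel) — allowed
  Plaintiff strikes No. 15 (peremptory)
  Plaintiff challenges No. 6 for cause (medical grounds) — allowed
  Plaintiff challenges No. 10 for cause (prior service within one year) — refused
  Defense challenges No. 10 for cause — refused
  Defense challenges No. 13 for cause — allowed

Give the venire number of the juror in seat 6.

14

Removed: #2, #3, #4, #5, #6, #8, #11, #13, #15, #19. (#10 stays — for-cause denied.)
Filling seats in venire order through position 6: #1, #7, #9, #10, #12, #14.
So seat 6 is #14.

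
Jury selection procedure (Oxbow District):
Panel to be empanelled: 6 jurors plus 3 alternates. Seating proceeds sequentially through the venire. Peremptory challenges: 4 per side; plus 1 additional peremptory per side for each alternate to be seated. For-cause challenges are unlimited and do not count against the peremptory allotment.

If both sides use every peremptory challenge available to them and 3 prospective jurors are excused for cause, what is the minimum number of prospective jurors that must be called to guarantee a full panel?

26

Seats to fill: 6 + 3 alternates = 9.
Peremptories: 4 + 1×3 = 7 per side × 2 sides = 14.
For-cause removals: 3.
Minimum venire: 9 + 14 + 3 = 26.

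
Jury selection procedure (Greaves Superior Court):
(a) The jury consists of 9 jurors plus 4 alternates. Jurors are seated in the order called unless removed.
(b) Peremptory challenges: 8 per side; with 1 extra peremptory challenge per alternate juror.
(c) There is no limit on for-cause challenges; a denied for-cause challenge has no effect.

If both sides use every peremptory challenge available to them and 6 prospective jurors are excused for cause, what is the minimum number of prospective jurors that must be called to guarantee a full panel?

Seats to fill: 9 + 4 alternates = 13.
Peremptories: 8 + 1×4 = 12 per side × 2 sides = 24.
For-cause removals: 6.
Minimum venire: 13 + 24 + 6 = 43.

43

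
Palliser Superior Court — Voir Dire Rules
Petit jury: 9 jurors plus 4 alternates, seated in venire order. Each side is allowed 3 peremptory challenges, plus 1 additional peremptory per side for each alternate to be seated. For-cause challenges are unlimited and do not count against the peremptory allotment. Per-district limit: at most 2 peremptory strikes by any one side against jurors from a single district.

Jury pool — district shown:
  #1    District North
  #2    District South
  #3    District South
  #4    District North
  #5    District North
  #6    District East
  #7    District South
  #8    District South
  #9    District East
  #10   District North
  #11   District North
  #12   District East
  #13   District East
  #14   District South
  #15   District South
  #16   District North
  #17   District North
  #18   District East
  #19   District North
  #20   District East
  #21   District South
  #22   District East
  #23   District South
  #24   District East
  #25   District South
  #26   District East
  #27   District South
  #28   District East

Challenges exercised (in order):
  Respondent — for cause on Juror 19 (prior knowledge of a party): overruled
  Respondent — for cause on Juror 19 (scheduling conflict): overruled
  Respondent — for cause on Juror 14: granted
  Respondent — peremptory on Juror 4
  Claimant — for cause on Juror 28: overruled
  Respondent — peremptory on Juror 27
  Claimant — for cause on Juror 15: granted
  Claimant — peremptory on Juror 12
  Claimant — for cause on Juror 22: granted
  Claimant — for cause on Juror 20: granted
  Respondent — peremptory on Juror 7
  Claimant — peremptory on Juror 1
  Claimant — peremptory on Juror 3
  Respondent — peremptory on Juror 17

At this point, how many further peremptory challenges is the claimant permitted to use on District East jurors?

1

Claimant peremptories so far: #12, #1, #3 — 3 of 7 used, 4 left overall.
Against District East: #12 — 1 used; per-district cap 2 leaves 1.
Binding limit: min(4, 1) = 1.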